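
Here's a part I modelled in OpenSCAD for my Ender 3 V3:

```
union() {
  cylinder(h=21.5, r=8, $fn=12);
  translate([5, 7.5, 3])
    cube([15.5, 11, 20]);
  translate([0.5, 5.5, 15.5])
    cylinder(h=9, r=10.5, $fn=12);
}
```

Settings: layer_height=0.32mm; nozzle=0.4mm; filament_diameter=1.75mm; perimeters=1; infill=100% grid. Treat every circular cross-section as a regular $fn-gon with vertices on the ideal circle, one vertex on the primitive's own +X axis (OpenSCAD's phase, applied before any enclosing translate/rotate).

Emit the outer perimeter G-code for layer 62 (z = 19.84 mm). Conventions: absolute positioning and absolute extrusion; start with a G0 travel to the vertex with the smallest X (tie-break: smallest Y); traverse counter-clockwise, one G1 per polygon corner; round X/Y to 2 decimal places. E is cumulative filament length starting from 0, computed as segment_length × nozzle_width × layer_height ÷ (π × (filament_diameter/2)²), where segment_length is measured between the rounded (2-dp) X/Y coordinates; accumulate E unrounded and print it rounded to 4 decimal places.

At z = 19.84 mm: the cylinder: section is a regular 12-gon, circumradius r=8; the 15.5×11 cube at (5, 7.5) contributes its full rectangle; the r=10.5 cylinder at (0.5, 5.5) contributes a regular 12-gon of circumradius 10.5; Merging all regions: the regions partially overlap (shared area 179.40 mm²), so overlapping operands fuse into one piece — 1 connected region. The outline is a single polygon with 19 vertices. Extrusion per mm of travel: 0.4 × 0.32 / (π × 0.875²) = 0.053216. Accumulating E over each segment gives final E = 5.3527.

G0 X-10.00 Y5.50 Z19.84
G1 X-8.59 Y0.25 E0.2893
G1 X-7.87 Y-0.47 E0.3435
G1 X-6.93 Y-4.00 E0.5379
G1 X-4.00 Y-6.93 E0.7584
G1 X0.00 Y-8.00 E0.9787
G1 X4.00 Y-6.93 E1.1991
G1 X6.93 Y-4.00 E1.4196
G1 X7.51 Y-1.83 E1.5391
G1 X9.59 Y0.25 E1.6957
G1 X11.00 Y5.50 E1.9849
G1 X10.46 Y7.50 E2.0952
G1 X20.50 Y7.50 E2.6295
G1 X20.50 Y18.50 E3.2149
G1 X5.00 Y18.50 E4.0397
G1 X5.00 Y14.79 E4.2371
G1 X0.50 Y16.00 E4.4851
G1 X-4.75 Y14.59 E4.7744
G1 X-8.59 Y10.75 E5.0634
G1 X-10.00 Y5.50 E5.3527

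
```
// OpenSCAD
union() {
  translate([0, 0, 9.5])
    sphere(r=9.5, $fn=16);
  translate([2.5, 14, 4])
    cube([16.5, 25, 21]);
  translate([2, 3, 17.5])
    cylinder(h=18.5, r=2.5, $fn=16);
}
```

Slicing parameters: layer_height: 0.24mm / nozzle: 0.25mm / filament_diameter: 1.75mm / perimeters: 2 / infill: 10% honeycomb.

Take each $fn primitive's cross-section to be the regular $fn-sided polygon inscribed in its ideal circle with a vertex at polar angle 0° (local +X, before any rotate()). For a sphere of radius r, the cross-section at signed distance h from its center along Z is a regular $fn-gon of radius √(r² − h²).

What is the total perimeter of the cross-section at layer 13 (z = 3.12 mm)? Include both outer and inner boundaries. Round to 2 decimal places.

43.94 mm

At z = 3.12 mm: the r=9.5 sphere slices to a regular 16-gon of circumradius 7.039 (√(r²−h²) with h=6.38 from center) (perimeter = 2·16·7.039·sin(180°/16) = 43.94 mm); the cube at (2.5, 14) is absent (z outside [4, 25]); the cylinder at (2, 3) is not intersected at this z (z outside [17.5, 36]); Merging all regions: only the r=9.5 sphere is present, so the union is just that shape — boundary = 43.94 mm. Overall, the cross-section is a single solid region. Total boundary length (outer) = 43.94 mm.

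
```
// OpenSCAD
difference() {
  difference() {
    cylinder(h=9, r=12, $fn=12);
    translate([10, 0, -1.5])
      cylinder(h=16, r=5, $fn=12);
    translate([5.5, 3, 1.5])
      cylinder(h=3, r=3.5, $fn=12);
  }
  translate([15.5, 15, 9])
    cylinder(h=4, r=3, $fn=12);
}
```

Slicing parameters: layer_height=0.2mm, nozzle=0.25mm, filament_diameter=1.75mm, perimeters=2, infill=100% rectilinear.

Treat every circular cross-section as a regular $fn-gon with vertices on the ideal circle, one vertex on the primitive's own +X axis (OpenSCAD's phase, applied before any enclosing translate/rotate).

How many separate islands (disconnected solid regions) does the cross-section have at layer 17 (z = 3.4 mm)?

At z = 3.4 mm: the cylinder: section is a regular 12-gon, circumradius r=12; the r=5 cylinder at (10, 0) contributes a regular 12-gon of circumradius 5; the cylinder at (5.5, 3): section is a regular 12-gon, circumradius r=3.5; Taking the first minus the rest: starting from the r=12 cylinder, the r=5 cylinder at (10, 0) partially overlaps it — only the 50.68 mm² overlap (of its 75.00 mm²) is removed, clipping the outline; the r=3.5 cylinder at (5.5, 3) partially overlaps it — only the 24.36 mm² overlap (of its 36.75 mm²) is removed, clipping the outline — 1 connected region; the cylinder at (15.5, 15) is not intersected at this z (z outside [9, 13]); Subtracting the remaining from the first: none of the subtracted shapes is present at this height, so that combined region is unchanged — 1 connected region. Overall, the cross-section is a single solid region. Island count = 1.

1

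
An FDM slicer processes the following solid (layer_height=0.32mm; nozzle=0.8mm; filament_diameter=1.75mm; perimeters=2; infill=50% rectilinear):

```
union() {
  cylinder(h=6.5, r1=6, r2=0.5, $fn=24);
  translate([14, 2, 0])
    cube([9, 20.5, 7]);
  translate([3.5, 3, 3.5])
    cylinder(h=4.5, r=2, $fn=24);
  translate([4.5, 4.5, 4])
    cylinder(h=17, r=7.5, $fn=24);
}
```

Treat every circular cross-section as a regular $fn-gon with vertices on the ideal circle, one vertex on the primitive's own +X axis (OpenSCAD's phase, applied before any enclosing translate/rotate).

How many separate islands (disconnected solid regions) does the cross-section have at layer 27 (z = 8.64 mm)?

At z = 8.64 mm: the cone is not intersected at this z (z outside [0, 6.5]); the cube at (14, 2) is not intersected at this z (z outside [0, 7]); the cylinder at (3.5, 3) does not reach this height (z outside [3.5, 8]); the r=7.5 cylinder at (4.5, 4.5) contributes a regular 24-gon of circumradius 7.5; Combining (union): only the r=7.5 cylinder at (4.5, 4.5) is present, so the union is just that shape — 1 connected region. Overall, the cross-section is a single solid region. Island count = 1.

1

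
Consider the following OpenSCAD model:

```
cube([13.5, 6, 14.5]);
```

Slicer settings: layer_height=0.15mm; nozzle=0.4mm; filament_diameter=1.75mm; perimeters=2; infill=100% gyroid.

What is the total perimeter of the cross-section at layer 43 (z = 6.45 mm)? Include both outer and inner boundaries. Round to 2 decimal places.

39.00 mm

At z = 6.45 mm: the cube is present — its section is the full 13.5×6 rectangle (perimeter 39.00 mm). Overall, the cross-section is a single solid region. Total boundary length (outer) = 39.00 mm.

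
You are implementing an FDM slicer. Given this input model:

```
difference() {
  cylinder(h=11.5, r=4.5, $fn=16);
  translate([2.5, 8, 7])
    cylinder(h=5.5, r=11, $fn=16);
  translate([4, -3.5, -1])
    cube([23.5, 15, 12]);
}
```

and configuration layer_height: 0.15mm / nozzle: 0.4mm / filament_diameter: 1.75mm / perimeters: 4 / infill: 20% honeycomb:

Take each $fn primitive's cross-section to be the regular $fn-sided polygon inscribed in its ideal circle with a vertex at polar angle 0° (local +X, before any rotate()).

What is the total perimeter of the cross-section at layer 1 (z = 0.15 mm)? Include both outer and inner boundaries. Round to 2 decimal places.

27.93 mm

At z = 0.15 mm: the cylinder: section is a regular 16-gon, circumradius r=4.5 (perimeter = 2·16·4.500·sin(180°/16) = 28.09 mm); the cylinder at (2.5, 8) is not intersected at this z (z outside [7, 12.5]); the cube at (4, -3.5) is present — its section is the full 23.5×15 rectangle (perimeter 77.00 mm); After the difference (first − rest): starting from the r=4.5 cylinder, the 23.5×15 cube at (4, -3.5) partially overlaps it — only the 1.17 mm² overlap (of its 352.50 mm²) is removed, clipping the outline — boundary = 27.93 mm. Overall, the cross-section is a single solid region. Total boundary length (outer) = 27.93 mm.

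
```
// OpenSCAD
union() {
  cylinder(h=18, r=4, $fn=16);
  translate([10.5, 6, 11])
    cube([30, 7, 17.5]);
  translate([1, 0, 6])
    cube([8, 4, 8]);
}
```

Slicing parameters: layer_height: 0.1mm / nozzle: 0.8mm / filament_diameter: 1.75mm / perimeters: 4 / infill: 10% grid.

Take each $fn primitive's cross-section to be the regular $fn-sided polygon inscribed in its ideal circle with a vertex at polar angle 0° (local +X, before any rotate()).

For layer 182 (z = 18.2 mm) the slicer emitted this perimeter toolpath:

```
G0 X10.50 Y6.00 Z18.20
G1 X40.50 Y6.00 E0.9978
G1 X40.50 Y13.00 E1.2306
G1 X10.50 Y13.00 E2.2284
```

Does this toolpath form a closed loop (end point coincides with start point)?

no

Start point (G0): (10.50, 6.00). End point (last G1): the path does not return to the start — open.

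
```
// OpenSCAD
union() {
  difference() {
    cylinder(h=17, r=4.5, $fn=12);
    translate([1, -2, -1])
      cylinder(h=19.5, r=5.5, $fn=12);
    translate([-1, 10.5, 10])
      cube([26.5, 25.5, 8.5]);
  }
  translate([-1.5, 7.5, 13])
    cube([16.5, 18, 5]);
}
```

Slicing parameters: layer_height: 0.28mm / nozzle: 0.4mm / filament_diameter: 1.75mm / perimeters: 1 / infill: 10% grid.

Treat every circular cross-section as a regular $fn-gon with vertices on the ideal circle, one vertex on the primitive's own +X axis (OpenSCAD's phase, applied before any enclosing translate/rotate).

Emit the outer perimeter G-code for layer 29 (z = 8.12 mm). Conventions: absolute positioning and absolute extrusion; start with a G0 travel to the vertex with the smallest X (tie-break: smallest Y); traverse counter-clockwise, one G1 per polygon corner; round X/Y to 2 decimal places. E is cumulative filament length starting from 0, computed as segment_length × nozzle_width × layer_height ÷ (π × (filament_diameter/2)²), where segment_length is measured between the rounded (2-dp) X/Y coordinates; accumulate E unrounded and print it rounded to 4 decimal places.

G0 X-4.50 Y0.00 Z8.12
G1 X-4.23 Y-1.00 E0.0482
G1 X-3.76 Y0.75 E0.1326
G1 X-1.75 Y2.76 E0.2650
G1 X1.00 Y3.50 E0.3976
G1 X3.25 Y2.90 E0.5060
G1 X2.25 Y3.90 E0.5719
G1 X0.00 Y4.50 E0.6803
G1 X-2.25 Y3.90 E0.7887
G1 X-3.90 Y2.25 E0.8974
G1 X-4.50 Y0.00 E1.0058

At z = 8.12 mm: the cylinder: section is a regular 12-gon, circumradius r=4.5; the r=5.5 cylinder at (1, -2) contributes a regular 12-gon of circumradius 5.5; the cube at (-1, 10.5) is not intersected at this z (z outside [10, 18.5]); After the difference (first − rest): starting from the r=4.5 cylinder, the r=5.5 cylinder at (1, -2) partially overlaps it — only the 51.87 mm² overlap (of its 90.75 mm²) is removed, clipping the outline — 1 connected region; the cube at (-1.5, 7.5) is absent (z outside [13, 18]); Merging all regions: only that combined region is present, so the union is just that shape — 1 connected region. The outline is a single polygon with 10 vertices. Extrusion per mm of travel: 0.4 × 0.28 / (π × 0.875²) = 0.046564. Accumulating E over each segment gives final E = 1.0058.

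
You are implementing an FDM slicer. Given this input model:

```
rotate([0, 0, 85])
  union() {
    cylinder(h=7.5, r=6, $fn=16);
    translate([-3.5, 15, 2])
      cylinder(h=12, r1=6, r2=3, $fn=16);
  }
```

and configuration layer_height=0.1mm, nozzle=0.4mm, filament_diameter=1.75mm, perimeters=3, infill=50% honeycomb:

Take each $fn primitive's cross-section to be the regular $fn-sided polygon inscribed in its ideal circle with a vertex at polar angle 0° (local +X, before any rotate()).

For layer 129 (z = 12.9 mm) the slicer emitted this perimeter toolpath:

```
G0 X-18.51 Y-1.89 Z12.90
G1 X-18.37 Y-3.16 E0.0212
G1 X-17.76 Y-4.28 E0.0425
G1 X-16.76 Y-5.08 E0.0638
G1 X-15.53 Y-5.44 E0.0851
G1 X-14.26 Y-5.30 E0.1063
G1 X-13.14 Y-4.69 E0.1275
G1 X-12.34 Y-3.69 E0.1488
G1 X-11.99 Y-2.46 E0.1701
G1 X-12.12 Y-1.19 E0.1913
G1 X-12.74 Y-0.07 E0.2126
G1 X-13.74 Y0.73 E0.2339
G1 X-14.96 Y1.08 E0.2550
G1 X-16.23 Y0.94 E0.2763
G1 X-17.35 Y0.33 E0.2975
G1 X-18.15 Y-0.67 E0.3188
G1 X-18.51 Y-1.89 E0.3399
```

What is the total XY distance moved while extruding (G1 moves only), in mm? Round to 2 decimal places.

Sum the Euclidean lengths of each G1 segment: total = 20.44 mm.

20.44 mm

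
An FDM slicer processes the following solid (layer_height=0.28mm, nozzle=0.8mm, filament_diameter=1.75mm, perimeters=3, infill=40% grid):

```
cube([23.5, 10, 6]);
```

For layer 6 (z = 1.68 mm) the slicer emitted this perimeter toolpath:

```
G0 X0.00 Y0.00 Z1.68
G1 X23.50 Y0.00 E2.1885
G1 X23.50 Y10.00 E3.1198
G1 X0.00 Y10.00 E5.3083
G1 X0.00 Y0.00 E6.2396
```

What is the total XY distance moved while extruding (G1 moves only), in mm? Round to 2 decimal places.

Sum the Euclidean lengths of each G1 segment: total = 67.00 mm.

67.00 mm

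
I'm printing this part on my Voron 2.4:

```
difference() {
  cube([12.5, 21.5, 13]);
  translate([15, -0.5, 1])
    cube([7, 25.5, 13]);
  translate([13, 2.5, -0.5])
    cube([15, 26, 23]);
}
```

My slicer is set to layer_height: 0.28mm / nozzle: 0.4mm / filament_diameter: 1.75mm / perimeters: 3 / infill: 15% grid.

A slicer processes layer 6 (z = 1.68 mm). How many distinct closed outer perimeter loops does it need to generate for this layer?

At z = 1.68 mm: the cube (footprint 12.5×21.5) is included at this height; the 7×25.5 cube at (15, -0.5) contributes its full rectangle; the 15×26 cube at (13, 2.5) contributes its full rectangle; After the difference (first − rest): starting from the 12.5×21.5 cube, the 7×25.5 cube at (15, -0.5) misses the remaining region (no effect); the 15×26 cube at (13, 2.5) misses the remaining region (no effect) — 1 connected region. The result has 1 disconnected region.

1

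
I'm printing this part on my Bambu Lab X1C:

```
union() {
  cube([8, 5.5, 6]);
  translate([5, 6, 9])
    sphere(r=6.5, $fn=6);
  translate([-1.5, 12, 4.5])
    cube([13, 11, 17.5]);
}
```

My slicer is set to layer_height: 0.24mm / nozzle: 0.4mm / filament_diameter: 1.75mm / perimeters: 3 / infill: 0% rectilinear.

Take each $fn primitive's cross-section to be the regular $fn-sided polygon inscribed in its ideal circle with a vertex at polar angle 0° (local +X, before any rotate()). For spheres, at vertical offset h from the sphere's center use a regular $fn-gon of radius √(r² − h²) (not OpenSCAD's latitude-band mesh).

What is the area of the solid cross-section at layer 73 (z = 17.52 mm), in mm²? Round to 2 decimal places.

At z = 17.52 mm: the cube is not intersected at this z (z outside [0, 6]); the sphere at (5, 6) is not intersected at this z (|z−center|=8.520 > r=6.5); the cube at (-1.5, 12) is present — its section is the full 13×11 rectangle (area 143.00 mm²); Merging all regions: only the 13×11 cube at (-1.5, 12) is present, so the union is just that shape — area = 143.00 mm². Overall, the cross-section is a single solid region. Net area = 143.00 mm².

143.00 mm²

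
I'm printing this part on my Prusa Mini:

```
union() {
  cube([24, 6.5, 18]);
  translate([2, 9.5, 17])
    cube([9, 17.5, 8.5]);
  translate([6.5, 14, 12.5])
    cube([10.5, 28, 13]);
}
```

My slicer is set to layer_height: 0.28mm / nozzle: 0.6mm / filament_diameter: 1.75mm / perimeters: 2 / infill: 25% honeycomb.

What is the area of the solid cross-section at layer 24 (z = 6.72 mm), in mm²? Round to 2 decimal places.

156.00 mm²

At z = 6.72 mm: the 24×6.5 cube contributes its full rectangle (area 156.00 mm²); the cube at (2, 9.5) does not reach this height (z outside [17, 25.5]); the cube at (6.5, 14) does not reach this height (z outside [12.5, 25.5]); Merging all regions: only the 24×6.5 cube is present, so the union is just that shape — area = 156.00 mm². Overall, the cross-section is a single solid region. Net area = 156.00 mm².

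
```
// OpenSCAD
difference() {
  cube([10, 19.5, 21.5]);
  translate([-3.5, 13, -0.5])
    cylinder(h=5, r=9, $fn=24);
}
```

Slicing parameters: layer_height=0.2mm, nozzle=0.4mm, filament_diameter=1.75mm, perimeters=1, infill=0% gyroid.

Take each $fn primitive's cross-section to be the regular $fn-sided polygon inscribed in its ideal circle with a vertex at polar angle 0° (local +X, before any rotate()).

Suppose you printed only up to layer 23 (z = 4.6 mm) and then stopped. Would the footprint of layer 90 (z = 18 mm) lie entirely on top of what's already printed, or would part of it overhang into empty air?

Compare the two slices. At z = 4.6: the 10×19.5 cube contributes its full rectangle (area 195.00 mm²); the cylinder at (-3.5, 13) is not intersected at this z (z outside [-0.5, 4.5]); Taking the first minus the rest: none of the subtracted shapes is present at this height, so the 10×19.5 cube is unchanged — area = 195.00 mm². At z = 18: the cube (footprint 10×19.5) is included at this height (area 195.00 mm²); the cylinder at (-3.5, 13) is not intersected at this z (z outside [-0.5, 4.5]); Taking the first minus the rest: none of the subtracted shapes is present at this height, so the 10×19.5 cube is unchanged — area = 195.00 mm². Checking containment: the cross-section at z = 18 is a subset of the cross-section at z = 4.6.

entirely on top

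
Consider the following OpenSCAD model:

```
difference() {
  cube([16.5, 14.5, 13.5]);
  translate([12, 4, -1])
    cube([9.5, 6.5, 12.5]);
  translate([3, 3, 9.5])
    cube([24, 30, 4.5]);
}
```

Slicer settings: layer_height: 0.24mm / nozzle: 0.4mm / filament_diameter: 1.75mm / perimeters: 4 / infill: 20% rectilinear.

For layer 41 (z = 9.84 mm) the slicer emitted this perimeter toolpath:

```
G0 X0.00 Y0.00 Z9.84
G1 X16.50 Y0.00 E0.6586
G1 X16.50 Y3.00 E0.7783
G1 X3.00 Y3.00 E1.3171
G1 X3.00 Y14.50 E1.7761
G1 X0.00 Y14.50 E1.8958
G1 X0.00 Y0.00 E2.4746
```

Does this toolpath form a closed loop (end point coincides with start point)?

Start point (G0): (0.00, 0.00). End point (last G1): the path returns to the start — closed.

yes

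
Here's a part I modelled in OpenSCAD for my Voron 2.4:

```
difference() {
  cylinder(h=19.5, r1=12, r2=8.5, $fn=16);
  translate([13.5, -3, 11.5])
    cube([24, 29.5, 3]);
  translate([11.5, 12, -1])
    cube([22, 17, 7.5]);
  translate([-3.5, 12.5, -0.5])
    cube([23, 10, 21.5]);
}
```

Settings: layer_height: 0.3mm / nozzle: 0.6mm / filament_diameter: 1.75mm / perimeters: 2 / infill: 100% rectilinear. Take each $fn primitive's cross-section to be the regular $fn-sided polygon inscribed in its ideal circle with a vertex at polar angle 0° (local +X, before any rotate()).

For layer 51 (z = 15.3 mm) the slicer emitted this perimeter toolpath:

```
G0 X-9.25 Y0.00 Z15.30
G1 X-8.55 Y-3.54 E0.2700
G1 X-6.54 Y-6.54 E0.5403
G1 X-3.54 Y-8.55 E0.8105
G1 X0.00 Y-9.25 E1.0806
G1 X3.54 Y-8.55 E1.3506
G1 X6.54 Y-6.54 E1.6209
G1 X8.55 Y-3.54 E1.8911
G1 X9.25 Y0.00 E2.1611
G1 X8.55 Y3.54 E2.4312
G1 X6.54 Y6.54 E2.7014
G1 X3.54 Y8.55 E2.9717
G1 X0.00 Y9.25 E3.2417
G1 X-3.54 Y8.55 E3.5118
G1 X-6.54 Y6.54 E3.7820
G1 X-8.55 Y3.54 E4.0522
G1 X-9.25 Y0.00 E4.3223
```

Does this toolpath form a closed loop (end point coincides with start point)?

Start point (G0): (-9.25, 0.00). End point (last G1): the path returns to the start — closed.

yes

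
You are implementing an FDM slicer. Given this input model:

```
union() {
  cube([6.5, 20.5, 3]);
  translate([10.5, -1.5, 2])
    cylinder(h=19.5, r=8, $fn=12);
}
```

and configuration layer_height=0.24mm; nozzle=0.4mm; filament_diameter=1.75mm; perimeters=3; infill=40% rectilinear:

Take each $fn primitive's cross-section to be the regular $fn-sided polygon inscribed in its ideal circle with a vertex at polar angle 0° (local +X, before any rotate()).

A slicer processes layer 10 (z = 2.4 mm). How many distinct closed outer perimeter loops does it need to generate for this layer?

1

At z = 2.4 mm: the cube (footprint 6.5×20.5) is included at this height; the cylinder at (10.5, -1.5): section is a regular 12-gon, circumradius r=8; Taking the union: the regions partially overlap (shared area 12.45 mm²), so overlapping operands fuse into one piece — 1 connected region. The result has 1 disconnected region.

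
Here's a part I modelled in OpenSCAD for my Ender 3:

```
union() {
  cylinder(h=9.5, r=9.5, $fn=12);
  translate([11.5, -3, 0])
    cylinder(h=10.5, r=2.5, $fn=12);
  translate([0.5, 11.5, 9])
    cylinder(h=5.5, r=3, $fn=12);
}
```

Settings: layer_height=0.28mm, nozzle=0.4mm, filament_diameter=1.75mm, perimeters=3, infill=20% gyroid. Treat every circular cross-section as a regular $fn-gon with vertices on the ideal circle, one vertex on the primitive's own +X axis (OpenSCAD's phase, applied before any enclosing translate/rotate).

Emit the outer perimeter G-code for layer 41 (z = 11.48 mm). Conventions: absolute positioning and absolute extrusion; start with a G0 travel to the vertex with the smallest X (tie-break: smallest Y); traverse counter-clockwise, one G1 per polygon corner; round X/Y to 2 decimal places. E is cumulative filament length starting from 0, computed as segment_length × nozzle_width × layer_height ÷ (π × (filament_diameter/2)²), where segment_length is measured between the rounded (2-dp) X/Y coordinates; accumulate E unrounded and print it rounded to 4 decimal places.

G0 X-2.50 Y11.50 Z11.48
G1 X-2.10 Y10.00 E0.0723
G1 X-1.00 Y8.90 E0.1447
G1 X0.50 Y8.50 E0.2170
G1 X2.00 Y8.90 E0.2893
G1 X3.10 Y10.00 E0.3617
G1 X3.50 Y11.50 E0.4340
G1 X3.10 Y13.00 E0.5063
G1 X2.00 Y14.10 E0.5787
G1 X0.50 Y14.50 E0.6510
G1 X-1.00 Y14.10 E0.7233
G1 X-2.10 Y13.00 E0.7958
G1 X-2.50 Y11.50 E0.8680

At z = 11.48 mm: the cylinder is not intersected at this z (z outside [0, 9.5]); the cylinder at (11.5, -3) does not reach this height (z outside [0, 10.5]); the r=3 cylinder at (0.5, 11.5) gives a regular 12-gon of circumradius 3 (constant along its height); Taking the union: only the r=3 cylinder at (0.5, 11.5) is present, so the union is just that shape — 1 connected region. The outline is a single polygon with 12 vertices. Extrusion per mm of travel: 0.4 × 0.28 / (π × 0.875²) = 0.046564. Accumulating E over each segment gives final E = 0.8680.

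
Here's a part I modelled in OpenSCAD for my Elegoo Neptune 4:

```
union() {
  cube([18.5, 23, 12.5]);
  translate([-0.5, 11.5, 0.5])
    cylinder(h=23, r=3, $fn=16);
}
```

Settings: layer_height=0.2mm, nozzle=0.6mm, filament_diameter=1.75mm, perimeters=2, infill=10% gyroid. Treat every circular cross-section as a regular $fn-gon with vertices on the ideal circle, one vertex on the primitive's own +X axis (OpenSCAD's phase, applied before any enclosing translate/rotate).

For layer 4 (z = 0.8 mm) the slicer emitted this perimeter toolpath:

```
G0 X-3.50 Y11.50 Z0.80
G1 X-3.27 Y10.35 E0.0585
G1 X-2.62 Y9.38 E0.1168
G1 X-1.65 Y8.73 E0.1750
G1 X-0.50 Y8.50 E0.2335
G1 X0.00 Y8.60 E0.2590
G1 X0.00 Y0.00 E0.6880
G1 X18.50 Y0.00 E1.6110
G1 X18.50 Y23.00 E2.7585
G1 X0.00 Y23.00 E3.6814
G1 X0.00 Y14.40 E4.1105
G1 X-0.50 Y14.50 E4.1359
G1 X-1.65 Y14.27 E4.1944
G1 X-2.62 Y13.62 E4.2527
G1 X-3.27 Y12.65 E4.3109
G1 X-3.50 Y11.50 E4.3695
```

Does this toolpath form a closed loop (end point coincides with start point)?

Start point (G0): (-3.50, 11.50). End point (last G1): the path returns to the start — closed.

yes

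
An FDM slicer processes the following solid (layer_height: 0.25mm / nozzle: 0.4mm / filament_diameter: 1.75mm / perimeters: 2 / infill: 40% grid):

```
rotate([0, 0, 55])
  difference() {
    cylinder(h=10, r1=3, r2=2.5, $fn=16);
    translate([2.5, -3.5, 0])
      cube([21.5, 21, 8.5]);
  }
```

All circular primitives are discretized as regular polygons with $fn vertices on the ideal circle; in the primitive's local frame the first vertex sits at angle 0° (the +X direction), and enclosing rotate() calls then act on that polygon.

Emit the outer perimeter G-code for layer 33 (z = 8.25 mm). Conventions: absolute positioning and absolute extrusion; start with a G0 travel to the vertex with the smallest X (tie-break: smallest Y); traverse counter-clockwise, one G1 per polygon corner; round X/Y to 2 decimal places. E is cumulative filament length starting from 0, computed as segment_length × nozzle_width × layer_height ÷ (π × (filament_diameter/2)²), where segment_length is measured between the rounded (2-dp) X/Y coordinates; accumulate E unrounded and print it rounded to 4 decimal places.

G0 X-2.55 Y-0.45 Z8.25
G1 X-2.18 Y-1.39 E0.0420
G1 X-1.48 Y-2.12 E0.0840
G1 X-0.56 Y-2.53 E0.1259
G1 X0.45 Y-2.55 E0.1679
G1 X1.39 Y-2.18 E0.2099
G1 X2.12 Y-1.48 E0.2520
G1 X2.53 Y-0.56 E0.2938
G1 X2.55 Y0.45 E0.3358
G1 X2.18 Y1.39 E0.3778
G1 X1.79 Y1.80 E0.4014
G1 X1.07 Y2.30 E0.4378
G1 X0.56 Y2.53 E0.4611
G1 X-0.45 Y2.55 E0.5031
G1 X-1.39 Y2.18 E0.5451
G1 X-2.12 Y1.48 E0.5871
G1 X-2.53 Y0.56 E0.6290
G1 X-2.55 Y-0.45 E0.6710

At z = 8.25 mm: the cone contributes a regular 16-gon of circumradius 2.587 (interpolated between r1=3 and r2=2.5 at t=0.825); the cube at (2.5, -3.5) is present — its section is the full 21.5×21 rectangle; Subtracting the remaining from the first: starting from the cone, the 21.5×21 cube at (2.5, -3.5) partially overlaps it — only the 0.04 mm² overlap (of its 451.50 mm²) is removed, clipping the outline — 1 connected region; (rotated 55° about Z; rotation is an isometry so areas/perimeters/island counts are preserved). The outline is a single polygon with 17 vertices. Extrusion per mm of travel: 0.4 × 0.25 / (π × 0.875²) = 0.041575. Accumulating E over each segment gives final E = 0.6710.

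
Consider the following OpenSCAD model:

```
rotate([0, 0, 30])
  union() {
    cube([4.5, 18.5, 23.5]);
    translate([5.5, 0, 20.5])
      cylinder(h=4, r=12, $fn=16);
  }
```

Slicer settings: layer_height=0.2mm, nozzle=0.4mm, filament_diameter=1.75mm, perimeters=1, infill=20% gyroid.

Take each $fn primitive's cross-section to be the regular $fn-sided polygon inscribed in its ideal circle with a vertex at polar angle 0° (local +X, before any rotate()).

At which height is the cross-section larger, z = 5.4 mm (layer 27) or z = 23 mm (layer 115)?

layer 115 (z = 23 mm)

Layer 27 (z = 5.4): the cube is present — its section is the full 4.5×18.5 rectangle (area 83.25 mm²); the cylinder at (5.5, 0) is not intersected at this z (z outside [20.5, 24.5]); Combining (union): only the 4.5×18.5 cube is present, so the union is just that shape — area = 83.25 mm²; (rotated 30° about Z; rotation is an isometry so areas/perimeters/island counts are preserved). So its area = 83.25 mm². Layer 115 (z = 23): the cube (footprint 4.5×18.5) is included at this height (area 83.25 mm²); the r=12 cylinder at (5.5, 0) gives a regular 16-gon of circumradius 12 (constant along its height) (area = (16/2)·12.000²·sin(360°/16) = 440.85 mm²); Combining (union): the regions partially overlap — summed areas 524.10 mm² minus the doubly-counted overlap 50.90 mm² gives 473.20 mm² — area = 473.20 mm²; (rotated 30° about Z; rotation is an isometry so areas/perimeters/island counts are preserved). So its area = 473.20 mm². Layer 115 is larger (473.20 vs 83.25 mm²).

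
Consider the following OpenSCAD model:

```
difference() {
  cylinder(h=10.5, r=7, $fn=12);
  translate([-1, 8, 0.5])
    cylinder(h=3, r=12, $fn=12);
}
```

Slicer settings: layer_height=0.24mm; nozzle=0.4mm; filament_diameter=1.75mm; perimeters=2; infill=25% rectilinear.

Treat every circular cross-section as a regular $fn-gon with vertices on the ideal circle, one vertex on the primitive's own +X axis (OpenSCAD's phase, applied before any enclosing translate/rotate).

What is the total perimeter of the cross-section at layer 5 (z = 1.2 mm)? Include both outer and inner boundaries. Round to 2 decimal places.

At z = 1.2 mm: the r=7 cylinder contributes a regular 12-gon of circumradius 7 (perimeter = 2·12·7.000·sin(180°/12) = 43.48 mm); the r=12 cylinder at (-1, 8) gives a regular 12-gon of circumradius 12 (constant along its height) (perimeter = 2·12·12.000·sin(180°/12) = 74.54 mm); After the difference (first − rest): starting from the r=7 cylinder, the r=12 cylinder at (-1, 8) partially overlaps it — only the 113.78 mm² overlap (of its 432.00 mm²) is removed, clipping the outline — boundary = 32.85 mm. Overall, the cross-section is a single solid region. Total boundary length (outer) = 32.85 mm.

32.85 mm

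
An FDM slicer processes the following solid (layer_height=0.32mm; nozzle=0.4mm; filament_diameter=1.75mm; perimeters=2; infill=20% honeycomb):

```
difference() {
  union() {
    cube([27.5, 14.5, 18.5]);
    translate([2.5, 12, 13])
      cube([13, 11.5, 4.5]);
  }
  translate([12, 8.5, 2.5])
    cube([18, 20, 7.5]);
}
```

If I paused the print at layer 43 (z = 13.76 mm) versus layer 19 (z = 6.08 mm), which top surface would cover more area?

layer 43 (z = 13.76 mm)

Layer 43 (z = 13.76): the 27.5×14.5 cube contributes its full rectangle (area 398.75 mm²); the cube at (2.5, 12) (footprint 13×11.5) is included at this height (area 149.50 mm²); Combining (union): the regions partially overlap — summed areas 548.25 mm² minus the doubly-counted overlap 32.50 mm² gives 515.75 mm² — area = 515.75 mm²; the cube at (12, 8.5) is absent (z outside [2.5, 10]); After the difference (first − rest): none of the subtracted shapes is present at this height, so the result so far is unchanged — area = 515.75 mm². So its area = 515.75 mm². Layer 19 (z = 6.08): the 27.5×14.5 cube contributes its full rectangle (area 398.75 mm²); the cube at (2.5, 12) is absent (z outside [13, 17.5]); Combining (union): only the 27.5×14.5 cube is present, so the union is just that shape — area = 398.75 mm²; the cube at (12, 8.5) is present — its section is the full 18×20 rectangle (area 360.00 mm²); Taking the first minus the rest: starting from the result so far (398.75 mm²), the 18×20 cube at (12, 8.5) partially overlaps it — only the 93.00 mm² overlap (of its 360.00 mm²) is removed, clipping the outline — area = 305.75 mm². So its area = 305.75 mm². Layer 43 is larger (515.75 vs 305.75 mm²).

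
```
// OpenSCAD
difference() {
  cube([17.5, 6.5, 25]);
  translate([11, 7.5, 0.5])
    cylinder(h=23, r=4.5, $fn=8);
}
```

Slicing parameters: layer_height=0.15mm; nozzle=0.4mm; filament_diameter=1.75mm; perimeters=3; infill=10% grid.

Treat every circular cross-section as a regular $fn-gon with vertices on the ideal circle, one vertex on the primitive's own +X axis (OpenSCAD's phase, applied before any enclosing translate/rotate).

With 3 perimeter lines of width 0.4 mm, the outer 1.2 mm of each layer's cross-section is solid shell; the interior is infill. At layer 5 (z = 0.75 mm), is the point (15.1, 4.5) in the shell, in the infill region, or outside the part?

At z = 0.75 mm: the 17.5×6.5 cube contributes its full rectangle; the cylinder at (11, 7.5): section is a regular 8-gon, circumradius r=4.5; Taking the first minus the rest: starting from the 17.5×6.5 cube, the r=4.5 cylinder at (11, 7.5) partially overlaps it — only the 20.05 mm² overlap (of its 57.28 mm²) is removed, clipping the outline — 1 connected region. Overall, the cross-section is a single solid region. The nearest boundary edge runs (14.18, 4.32)→(15.09, 6.50); distance from the point to it = 0.78 mm. The point is inside the cross-section, 0.78 mm from the nearest boundary — within the 1.2 mm shell band (3 × 0.4).

shell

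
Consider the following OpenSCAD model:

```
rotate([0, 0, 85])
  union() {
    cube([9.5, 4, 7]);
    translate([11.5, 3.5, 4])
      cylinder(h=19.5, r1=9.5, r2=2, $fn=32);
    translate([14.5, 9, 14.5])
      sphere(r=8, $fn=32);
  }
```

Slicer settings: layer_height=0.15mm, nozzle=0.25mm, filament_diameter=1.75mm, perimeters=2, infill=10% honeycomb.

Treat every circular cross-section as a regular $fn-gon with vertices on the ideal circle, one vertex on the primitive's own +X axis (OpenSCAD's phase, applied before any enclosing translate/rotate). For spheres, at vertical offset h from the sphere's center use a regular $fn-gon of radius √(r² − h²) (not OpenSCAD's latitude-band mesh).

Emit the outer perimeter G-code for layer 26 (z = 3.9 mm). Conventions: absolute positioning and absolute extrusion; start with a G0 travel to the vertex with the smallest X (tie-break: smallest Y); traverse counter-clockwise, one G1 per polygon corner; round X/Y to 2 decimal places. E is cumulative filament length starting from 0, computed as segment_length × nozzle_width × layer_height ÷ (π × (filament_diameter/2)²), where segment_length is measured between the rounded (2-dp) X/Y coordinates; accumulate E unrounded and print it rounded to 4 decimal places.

At z = 3.9 mm: the 9.5×4 cube contributes its full rectangle; the cone at (11.5, 3.5) does not reach this height (z outside [4, 23.5]); the sphere at (14.5, 9) is absent (|z−center|=10.600 > r=8); Taking the union: only the 9.5×4 cube is present, so the union is just that shape — 1 connected region; (whole slice rotated 85° about Z — lengths, areas and connectivity unchanged). The outline is a single polygon with 4 vertices. Extrusion per mm of travel: 0.25 × 0.15 / (π × 0.875²) = 0.015591. Accumulating E over each segment gives final E = 0.4208.

G0 X-3.98 Y0.35 Z3.90
G1 X0.00 Y0.00 E0.0623
G1 X0.83 Y9.46 E0.2103
G1 X-3.16 Y9.81 E0.2728
G1 X-3.98 Y0.35 E0.4208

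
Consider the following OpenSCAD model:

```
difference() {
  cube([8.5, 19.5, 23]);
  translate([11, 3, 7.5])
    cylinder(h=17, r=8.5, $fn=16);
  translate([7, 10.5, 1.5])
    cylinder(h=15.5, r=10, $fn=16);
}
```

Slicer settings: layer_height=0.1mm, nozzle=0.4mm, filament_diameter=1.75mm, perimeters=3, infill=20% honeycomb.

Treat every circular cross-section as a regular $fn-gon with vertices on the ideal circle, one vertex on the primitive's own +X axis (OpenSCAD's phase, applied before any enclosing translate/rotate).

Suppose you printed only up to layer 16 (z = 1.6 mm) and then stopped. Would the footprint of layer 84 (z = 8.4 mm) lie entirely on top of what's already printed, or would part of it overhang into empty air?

entirely on top

Compare the two slices. At z = 1.6: the cube is present — its section is the full 8.5×19.5 rectangle (area 165.75 mm²); the cylinder at (11, 3) is absent (z outside [7.5, 24.5]); the cylinder at (7, 10.5): section is a regular 16-gon, circumradius r=10 (area = (16/2)·10.000²·sin(360°/16) = 306.15 mm²); Subtracting the remaining from the first: starting from the 8.5×19.5 cube (165.75 mm²), the r=10 cylinder at (7, 10.5) partially overlaps it — only the 151.39 mm² overlap (of its 306.15 mm²) is removed, clipping the outline — area = 14.36 mm². At z = 8.4: the cube is present — its section is the full 8.5×19.5 rectangle (area 165.75 mm²); the r=8.5 cylinder at (11, 3) contributes a regular 16-gon of circumradius 8.5 (area = (16/2)·8.500²·sin(360°/16) = 221.19 mm²); the r=10 cylinder at (7, 10.5) gives a regular 16-gon of circumradius 10 (constant along its height) (area = (16/2)·10.000²·sin(360°/16) = 306.15 mm²); Subtracting the remaining from the first: starting from the 8.5×19.5 cube (165.75 mm²), the r=8.5 cylinder at (11, 3) partially overlaps it — only the 51.77 mm² overlap (of its 221.19 mm²) is removed, clipping the outline; the r=10 cylinder at (7, 10.5) partially overlaps it — only the 104.26 mm² overlap (of its 306.15 mm²) is removed, clipping the outline — area = 9.72 mm². Checking containment: the cross-section at z = 8.4 is a subset of the cross-section at z = 1.6.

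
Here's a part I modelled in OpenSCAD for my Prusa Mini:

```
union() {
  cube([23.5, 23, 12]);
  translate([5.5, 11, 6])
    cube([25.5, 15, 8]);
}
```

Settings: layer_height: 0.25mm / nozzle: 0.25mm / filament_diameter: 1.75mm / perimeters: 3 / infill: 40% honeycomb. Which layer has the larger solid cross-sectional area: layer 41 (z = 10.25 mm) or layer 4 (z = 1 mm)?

layer 41 (z = 10.25 mm)

Layer 41 (z = 10.25): the cube (footprint 23.5×23) is included at this height (area 540.50 mm²); the 25.5×15 cube at (5.5, 11) contributes its full rectangle (area 382.50 mm²); Combining (union): the regions partially overlap — summed areas 923.00 mm² minus the doubly-counted overlap 216.00 mm² gives 707.00 mm² — area = 707.00 mm². So its area = 707.00 mm². Layer 4 (z = 1): the cube is present — its section is the full 23.5×23 rectangle (area 540.50 mm²); the cube at (5.5, 11) does not reach this height (z outside [6, 14]); Merging all regions: only the 23.5×23 cube is present, so the union is just that shape — area = 540.50 mm². So its area = 540.50 mm². Layer 41 is larger (707.00 vs 540.50 mm²).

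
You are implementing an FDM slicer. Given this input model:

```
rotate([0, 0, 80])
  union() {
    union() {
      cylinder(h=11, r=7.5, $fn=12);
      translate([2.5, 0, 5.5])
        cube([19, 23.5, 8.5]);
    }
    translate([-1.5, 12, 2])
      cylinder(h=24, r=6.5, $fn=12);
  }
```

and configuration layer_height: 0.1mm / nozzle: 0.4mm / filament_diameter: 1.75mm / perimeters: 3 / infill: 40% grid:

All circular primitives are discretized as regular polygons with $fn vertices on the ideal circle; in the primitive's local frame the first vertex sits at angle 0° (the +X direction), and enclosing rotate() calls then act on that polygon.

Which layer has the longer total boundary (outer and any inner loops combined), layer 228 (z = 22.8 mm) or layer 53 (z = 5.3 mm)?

Layer 228 (z = 22.8): the cylinder is absent (z outside [0, 11]); the cube at (2.5, 0) does not reach this height (z outside [5.5, 14]); Merging all regions: nothing is present at this height; the r=6.5 cylinder at (-1.5, 12) contributes a regular 12-gon of circumradius 6.5 (perimeter = 2·12·6.500·sin(180°/12) = 40.38 mm); Combining (union): only the r=6.5 cylinder at (-1.5, 12) is present, so the union is just that shape — boundary = 40.38 mm; (whole slice rotated 80° about Z — lengths, areas and connectivity unchanged). So its perimeter = 40.38 mm. Layer 53 (z = 5.3): the r=7.5 cylinder gives a regular 12-gon of circumradius 7.5 (constant along its height) (perimeter = 2·12·7.500·sin(180°/12) = 46.59 mm); the cube at (2.5, 0) does not reach this height (z outside [5.5, 14]); Combining (union): only the r=7.5 cylinder is present, so the union is just that shape — boundary = 46.59 mm; the cylinder at (-1.5, 12): section is a regular 12-gon, circumradius r=6.5 (perimeter = 2·12·6.500·sin(180°/12) = 40.38 mm); Combining (union): the regions partially overlap (shared area 6.84 mm²), so the edge portions inside another operand are dropped and the merged outline is re-measured after clipping — boundary = 73.54 mm; (whole slice rotated 80° about Z — lengths, areas and connectivity unchanged). So its perimeter = 73.54 mm. Layer 53 is larger (73.54 vs 40.38 mm).

layer 53 (z = 5.3 mm)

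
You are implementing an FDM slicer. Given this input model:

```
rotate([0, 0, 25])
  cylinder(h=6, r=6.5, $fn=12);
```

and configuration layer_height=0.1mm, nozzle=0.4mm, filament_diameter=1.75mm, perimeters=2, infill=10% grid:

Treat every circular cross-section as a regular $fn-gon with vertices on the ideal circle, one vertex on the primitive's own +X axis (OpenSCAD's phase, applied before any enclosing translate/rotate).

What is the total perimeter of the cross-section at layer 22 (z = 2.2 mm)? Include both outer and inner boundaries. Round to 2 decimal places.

40.38 mm

At z = 2.2 mm: the r=6.5 cylinder gives a regular 12-gon of circumradius 6.5 (constant along its height) (perimeter = 2·12·6.500·sin(180°/12) = 40.38 mm); (rotated 25° about Z; rotation is an isometry so areas/perimeters/island counts are preserved). Overall, the cross-section is a single solid region. Total boundary length (outer) = 40.38 mm.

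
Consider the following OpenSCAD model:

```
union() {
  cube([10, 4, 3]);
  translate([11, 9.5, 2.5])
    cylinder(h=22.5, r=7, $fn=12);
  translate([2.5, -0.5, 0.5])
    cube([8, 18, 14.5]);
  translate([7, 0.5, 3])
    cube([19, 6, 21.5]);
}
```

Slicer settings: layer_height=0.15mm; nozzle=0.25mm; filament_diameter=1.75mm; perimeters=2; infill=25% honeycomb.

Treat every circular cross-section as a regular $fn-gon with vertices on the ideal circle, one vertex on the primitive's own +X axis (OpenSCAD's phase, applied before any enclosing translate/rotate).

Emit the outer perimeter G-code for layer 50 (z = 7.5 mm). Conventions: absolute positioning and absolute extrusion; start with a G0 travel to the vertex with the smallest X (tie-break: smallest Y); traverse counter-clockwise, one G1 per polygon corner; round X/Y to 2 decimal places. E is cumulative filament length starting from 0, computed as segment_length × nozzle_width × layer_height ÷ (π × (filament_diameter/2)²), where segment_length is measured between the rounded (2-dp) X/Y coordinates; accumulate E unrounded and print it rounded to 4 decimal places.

G0 X2.50 Y-0.50 Z7.50
G1 X10.50 Y-0.50 E0.1247
G1 X10.50 Y0.50 E0.1403
G1 X26.00 Y0.50 E0.3820
G1 X26.00 Y6.50 E0.4755
G1 X17.20 Y6.50 E0.6127
G1 X18.00 Y9.50 E0.6611
G1 X17.06 Y13.00 E0.7176
G1 X14.50 Y15.56 E0.7741
G1 X11.00 Y16.50 E0.8306
G1 X10.50 Y16.37 E0.8386
G1 X10.50 Y17.50 E0.8562
G1 X2.50 Y17.50 E0.9810
G1 X2.50 Y-0.50 E1.2616

At z = 7.5 mm: the cube is not intersected at this z (z outside [0, 3]); the r=7 cylinder at (11, 9.5) contributes a regular 12-gon of circumradius 7; the cube at (2.5, -0.5) is present — its section is the full 8×18 rectangle; the cube at (7, 0.5) (footprint 19×6) is included at this height; Merging all regions: the regions partially overlap (shared area 106.49 mm²), so overlapping operands fuse into one piece — 1 connected region. The outline is a single polygon with 13 vertices. Extrusion per mm of travel: 0.25 × 0.15 / (π × 0.875²) = 0.015591. Accumulating E over each segment gives final E = 1.2616.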